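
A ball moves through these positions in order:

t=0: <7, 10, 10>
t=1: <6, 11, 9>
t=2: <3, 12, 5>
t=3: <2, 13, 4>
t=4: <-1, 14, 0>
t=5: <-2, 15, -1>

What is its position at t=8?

Step-to-step displacements: <-1, +1, -1>, <-3, +1, -4>, <-1, +1, -1>, <-3, +1, -4>, <-1, +1, -1> — a repeating cycle of length 2.
step 6: apply <-3, +1, -4> → <-5, 16, -5>
step 7: apply <-1, +1, -1> → <-6, 17, -6>
step 8: apply <-3, +1, -4> → <-9, 18, -10>

<-9, 18, -10>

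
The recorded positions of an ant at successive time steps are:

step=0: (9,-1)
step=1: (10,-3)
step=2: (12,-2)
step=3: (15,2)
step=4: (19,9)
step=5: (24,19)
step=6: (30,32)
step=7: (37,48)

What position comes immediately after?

Successive displacements: (+1,-2), (+2,+1), (+3,+4), (+4,+7), (+5,+10), (+6,+13), (+7,+16) — each changes by (+1,+3).
step 8: (37,48) + (+8,+19) → (45,67)

(45,67)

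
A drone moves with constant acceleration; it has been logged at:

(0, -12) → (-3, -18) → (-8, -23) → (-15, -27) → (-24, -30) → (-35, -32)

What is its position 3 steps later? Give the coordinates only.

Successive displacements: (-3, -6), (-5, -5), (-7, -4), (-9, -3), (-11, -2) — each changes by (-2, +1).
step 6: (-35, -32) + (-13, -1) → (-48, -33)
step 7: (-48, -33) + (-15, +0) → (-63, -33)
step 8: (-63, -33) + (-17, +1) → (-80, -32)

(-80, -32)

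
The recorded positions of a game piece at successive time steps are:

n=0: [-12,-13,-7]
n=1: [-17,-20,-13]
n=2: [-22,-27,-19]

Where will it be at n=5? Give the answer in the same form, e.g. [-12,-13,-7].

Constant displacement of [-5,-7,-6] per step.
step 3: [-22,-27,-19] + [-5,-7,-6] → [-27,-34,-25]
step 4: [-27,-34,-25] + [-5,-7,-6] → [-32,-41,-31]
step 5: [-32,-41,-31] + [-5,-7,-6] → [-37,-48,-37]

[-37,-48,-37]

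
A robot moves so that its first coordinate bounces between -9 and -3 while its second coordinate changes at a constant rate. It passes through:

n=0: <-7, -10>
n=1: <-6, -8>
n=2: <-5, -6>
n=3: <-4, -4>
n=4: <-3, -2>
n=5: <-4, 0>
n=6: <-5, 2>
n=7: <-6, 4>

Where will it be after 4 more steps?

The first coordinate travels 1 per step and bounces off the walls at -9 and -3.
  step 8: -6 → -7
  step 9: -7 → -8
  step 10: -8 → -9
  step 11: -9 → -8
The second coordinate changes by +2 each step: at step 11 it is 12.

<-8, 12>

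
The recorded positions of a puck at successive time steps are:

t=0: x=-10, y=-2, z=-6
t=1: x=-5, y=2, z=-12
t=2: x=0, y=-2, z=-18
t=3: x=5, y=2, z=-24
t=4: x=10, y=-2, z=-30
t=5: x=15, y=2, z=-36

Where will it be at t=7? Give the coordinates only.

X: linear, +5 per step → 25 at step 7.
Y: cycles through -2, 2 every 2 steps. Step 7 lands at position 1 of the cycle → 2.
Z: linear, -6 per step → -48 at step 7.

x=25, y=2, z=-48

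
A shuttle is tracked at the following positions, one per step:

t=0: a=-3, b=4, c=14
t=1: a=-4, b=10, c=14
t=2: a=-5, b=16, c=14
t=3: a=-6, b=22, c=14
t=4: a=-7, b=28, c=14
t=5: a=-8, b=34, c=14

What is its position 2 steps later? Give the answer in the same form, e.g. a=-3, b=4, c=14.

Constant displacement of (-1,+6,+0) per step.
step 6: a=-8, b=34, c=14 + (-1,+6,+0) → a=-9, b=40, c=14
step 7: a=-9, b=40, c=14 + (-1,+6,+0) → a=-10, b=46, c=14

a=-10, b=46, c=14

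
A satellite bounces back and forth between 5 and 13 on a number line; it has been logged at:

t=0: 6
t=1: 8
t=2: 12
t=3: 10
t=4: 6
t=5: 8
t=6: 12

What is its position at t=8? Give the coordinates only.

6

The value reflects between 5 and 13, moving 4 per step.
  step 7: 12 → 10
  step 8: 10 → 6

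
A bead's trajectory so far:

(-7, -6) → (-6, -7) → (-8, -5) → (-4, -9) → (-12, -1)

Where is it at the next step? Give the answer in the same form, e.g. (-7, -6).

The jumps are (+1, -1), (-2, +2), (+4, -4), (-8, +8) — a geometric progression with ratio -2.
step 5: (-12, -1) + (+16, -16) → (4, -17)

(4, -17)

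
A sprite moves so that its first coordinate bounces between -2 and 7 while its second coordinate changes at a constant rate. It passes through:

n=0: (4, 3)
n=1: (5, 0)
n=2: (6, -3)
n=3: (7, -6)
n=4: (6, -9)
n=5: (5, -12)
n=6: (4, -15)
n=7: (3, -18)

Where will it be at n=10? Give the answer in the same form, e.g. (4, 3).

(0, -27)

The first coordinate reflects between -2 and 7, moving 1 per step.
  step 8: 3 → 2
  step 9: 2 → 1
  step 10: 1 → 0
The second coordinate changes by -3 each step: at step 10 it is -27.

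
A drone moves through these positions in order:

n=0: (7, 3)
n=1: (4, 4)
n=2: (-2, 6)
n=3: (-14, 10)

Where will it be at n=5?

(-86, 34)

Consecutive displacements (-3, +1), (-6, +2), (-12, +4) scale by a factor of 2 each step.
step 4: (-14, 10) + (-24, +8) → (-38, 18)
step 5: (-38, 18) + (-48, +16) → (-86, 34)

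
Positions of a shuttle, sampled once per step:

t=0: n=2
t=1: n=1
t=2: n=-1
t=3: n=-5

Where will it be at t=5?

n=-29

Consecutive displacements -1, -2, -4 scale by a factor of 2 each step.
step 4: -5 − 8 → n=-13
step 5: -13 − 16 → n=-29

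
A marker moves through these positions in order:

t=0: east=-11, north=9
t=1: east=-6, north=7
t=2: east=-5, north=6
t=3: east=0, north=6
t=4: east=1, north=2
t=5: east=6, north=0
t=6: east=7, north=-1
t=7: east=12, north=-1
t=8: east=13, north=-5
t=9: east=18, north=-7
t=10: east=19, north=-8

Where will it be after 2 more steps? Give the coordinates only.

east=25, north=-12

Step-to-step displacements: (+5, -2), (+1, -1), (+5, +0), (+1, -4), (+5, -2), (+1, -1), (+5, +0), (+1, -4), (+5, -2), (+1, -1) — a repeating cycle of length 4.
step 11: apply (+5, +0) → east=24, north=-8
step 12: apply (+1, -4) → east=25, north=-12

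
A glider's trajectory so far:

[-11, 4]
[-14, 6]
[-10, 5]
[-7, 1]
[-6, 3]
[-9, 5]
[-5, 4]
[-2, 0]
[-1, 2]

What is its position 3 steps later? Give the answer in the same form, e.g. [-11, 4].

The moves between consecutive positions are [-3, +2], [+4, -1], [+3, -4], [+1, +2], [-3, +2], [+4, -1], [+3, -4], [+1, +2]; they repeat the 4-cycle [[-3, +2], [+4, -1], [+3, -4], [+1, +2]].
step 9: apply [-3, +2] → [-4, 4]
step 10: apply [+4, -1] → [0, 3]
step 11: apply [+3, -4] → [3, -1]

[3, -1]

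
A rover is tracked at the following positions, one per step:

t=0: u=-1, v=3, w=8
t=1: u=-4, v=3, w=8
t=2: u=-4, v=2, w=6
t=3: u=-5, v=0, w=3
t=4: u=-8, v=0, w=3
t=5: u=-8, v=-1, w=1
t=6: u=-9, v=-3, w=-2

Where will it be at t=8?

u=-12, v=-4, w=-4

The moves between consecutive positions are (-3,+0,+0), (+0,-1,-2), (-1,-2,-3), (-3,+0,+0), (+0,-1,-2), (-1,-2,-3); they repeat the 3-cycle [(-3,+0,+0), (+0,-1,-2), (-1,-2,-3)].
step 7: apply (-3,+0,+0) → u=-12, v=-3, w=-2
step 8: apply (+0,-1,-2) → u=-12, v=-4, w=-4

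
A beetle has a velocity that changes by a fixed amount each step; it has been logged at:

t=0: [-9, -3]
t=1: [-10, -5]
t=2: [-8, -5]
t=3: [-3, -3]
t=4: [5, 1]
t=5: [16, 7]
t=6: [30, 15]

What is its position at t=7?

[47, 25]

First differences are [-1, -2], [+2, +0], [+5, +2], [+8, +4], [+11, +6], [+14, +8]; their common second difference is [+3, +2] (constant acceleration).
step 7: [30, 15] + [+17, +10] → [47, 25]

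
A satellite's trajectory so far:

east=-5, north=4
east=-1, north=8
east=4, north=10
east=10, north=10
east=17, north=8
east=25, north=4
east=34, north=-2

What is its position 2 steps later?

east=55, north=-20

First differences are (+4,+4), (+5,+2), (+6,+0), (+7,-2), (+8,-4), (+9,-6); their common second difference is (+1,-2) (constant acceleration).
step 7: east=34, north=-2 + (+10,-8) → east=44, north=-10
step 8: east=44, north=-10 + (+11,-10) → east=55, north=-20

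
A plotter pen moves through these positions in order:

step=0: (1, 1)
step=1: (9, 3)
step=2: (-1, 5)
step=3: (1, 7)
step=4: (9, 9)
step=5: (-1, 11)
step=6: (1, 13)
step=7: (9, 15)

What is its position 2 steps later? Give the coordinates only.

(1, 19)

The first coordinate repeats the cycle [1, 9, -1] with period 3; step 9 mod 3 = 0, giving 1.
The second coordinate changes by +2 each step, so at step 9 it is 1 + 9·(2) = 19.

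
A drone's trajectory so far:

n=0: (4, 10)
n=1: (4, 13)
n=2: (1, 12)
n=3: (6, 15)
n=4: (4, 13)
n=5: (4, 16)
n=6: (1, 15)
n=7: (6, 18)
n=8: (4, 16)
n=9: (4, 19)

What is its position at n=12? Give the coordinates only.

(4, 19)

Step-to-step displacements: (+0, +3), (-3, -1), (+5, +3), (-2, -2), (+0, +3), (-3, -1), (+5, +3), (-2, -2), (+0, +3) — a repeating cycle of length 4.
step 10: apply (-3, -1) → (1, 18)
step 11: apply (+5, +3) → (6, 21)
step 12: apply (-2, -2) → (4, 19)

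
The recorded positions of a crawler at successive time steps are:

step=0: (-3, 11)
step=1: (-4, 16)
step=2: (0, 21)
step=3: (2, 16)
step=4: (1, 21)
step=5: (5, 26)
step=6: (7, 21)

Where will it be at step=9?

Differencing gives (-1, +5), (+4, +5), (+2, -5), (-1, +5), (+4, +5), (+2, -5). This is the pattern (-1, +5), (+4, +5), (+2, -5) repeated.
step 7: apply (-1, +5) → (6, 26)
step 8: apply (+4, +5) → (10, 31)
step 9: apply (+2, -5) → (12, 26)

(12, 26)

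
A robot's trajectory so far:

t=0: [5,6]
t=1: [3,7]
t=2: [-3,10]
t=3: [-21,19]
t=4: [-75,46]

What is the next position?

[-237,127]

Consecutive displacements [-2,+1], [-6,+3], [-18,+9], [-54,+27] scale by a factor of 3 each step.
step 5: [-75,46] + [-162,+81] → [-237,127]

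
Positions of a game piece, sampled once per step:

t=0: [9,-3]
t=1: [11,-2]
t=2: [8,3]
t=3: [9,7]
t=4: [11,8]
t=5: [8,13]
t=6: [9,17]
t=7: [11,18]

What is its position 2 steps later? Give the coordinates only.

[9,27]

The moves between consecutive positions are [+2,+1], [-3,+5], [+1,+4], [+2,+1], [-3,+5], [+1,+4], [+2,+1]; they repeat the 3-cycle [[+2,+1], [-3,+5], [+1,+4]].
step 8: apply [-3,+5] → [8,23]
step 9: apply [+1,+4] → [9,27]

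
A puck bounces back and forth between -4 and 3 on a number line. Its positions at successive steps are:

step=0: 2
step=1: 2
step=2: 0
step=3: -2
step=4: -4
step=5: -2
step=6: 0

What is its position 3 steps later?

The value reflects between -4 and 3, moving 2 per step.
  step 7: 0 → 2
  step 8: 2 → 2
  step 9: 2 → 0

0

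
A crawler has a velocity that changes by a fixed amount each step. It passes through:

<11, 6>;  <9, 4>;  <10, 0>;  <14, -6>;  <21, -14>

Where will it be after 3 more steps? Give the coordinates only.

<60, -50>

Taking differences between consecutive positions: <-2, -2>, <+1, -4>, <+4, -6>, <+7, -8>. These grow by <+3, -2> each step.
step 5: <21, -14> + <+10, -10> → <31, -24>
step 6: <31, -24> + <+13, -12> → <44, -36>
step 7: <44, -36> + <+16, -14> → <60, -50>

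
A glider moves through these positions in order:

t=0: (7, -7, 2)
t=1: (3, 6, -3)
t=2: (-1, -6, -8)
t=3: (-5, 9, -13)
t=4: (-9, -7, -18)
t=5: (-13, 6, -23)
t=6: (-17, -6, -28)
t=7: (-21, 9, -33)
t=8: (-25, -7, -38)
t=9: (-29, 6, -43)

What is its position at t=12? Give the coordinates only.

The first coordinate changes by -4 each step, so at step 12 it is 7 + 12·(-4) = -41.
The second coordinate repeats the cycle [-7, 6, -6, 9] with period 4; step 12 mod 4 = 0, giving -7.
The third coordinate changes by -5 each step, so at step 12 it is 2 + 12·(-5) = -58.

(-41, -7, -58)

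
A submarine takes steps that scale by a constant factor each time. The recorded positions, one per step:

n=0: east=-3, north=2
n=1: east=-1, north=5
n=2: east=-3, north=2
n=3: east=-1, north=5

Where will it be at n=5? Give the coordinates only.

east=-1, north=5

Step-to-step displacements: (+2, +3), (-2, -3), (+2, +3); each is -1× the previous.
step 4: east=-1, north=5 + (-2, -3) → east=-3, north=2
step 5: east=-3, north=2 + (+2, +3) → east=-1, north=5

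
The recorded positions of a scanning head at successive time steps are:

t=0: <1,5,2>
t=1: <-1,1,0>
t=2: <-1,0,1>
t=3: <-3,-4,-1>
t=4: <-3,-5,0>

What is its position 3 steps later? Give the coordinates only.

The moves between consecutive positions are <-2,-4,-2>, <+0,-1,+1>, <-2,-4,-2>, <+0,-1,+1>; they repeat the 2-cycle [<-2,-4,-2>, <+0,-1,+1>].
step 5: apply <-2,-4,-2> → <-5,-9,-2>
step 6: apply <+0,-1,+1> → <-5,-10,-1>
step 7: apply <-2,-4,-2> → <-7,-14,-3>

<-7,-14,-3>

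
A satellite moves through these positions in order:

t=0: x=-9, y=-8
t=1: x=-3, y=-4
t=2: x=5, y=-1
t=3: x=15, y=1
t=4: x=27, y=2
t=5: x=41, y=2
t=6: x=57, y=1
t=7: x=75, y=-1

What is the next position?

Taking differences between consecutive positions: (+6, +4), (+8, +3), (+10, +2), (+12, +1), (+14, +0), (+16, -1), (+18, -2). These grow by (+2, -1) each step.
step 8: x=75, y=-1 + (+20, -3) → x=95, y=-4

x=95, y=-4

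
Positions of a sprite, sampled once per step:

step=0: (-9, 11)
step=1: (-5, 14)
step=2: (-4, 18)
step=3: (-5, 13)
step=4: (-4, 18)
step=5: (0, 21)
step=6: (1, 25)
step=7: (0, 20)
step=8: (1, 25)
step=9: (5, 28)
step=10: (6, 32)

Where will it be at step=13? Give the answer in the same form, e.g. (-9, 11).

(10, 35)

Differencing gives (+4, +3), (+1, +4), (-1, -5), (+1, +5), (+4, +3), (+1, +4), (-1, -5), (+1, +5), (+4, +3), (+1, +4). This is the pattern (+4, +3), (+1, +4), (-1, -5), (+1, +5) repeated.
step 11: apply (-1, -5) → (5, 27)
step 12: apply (+1, +5) → (6, 32)
step 13: apply (+4, +3) → (10, 35)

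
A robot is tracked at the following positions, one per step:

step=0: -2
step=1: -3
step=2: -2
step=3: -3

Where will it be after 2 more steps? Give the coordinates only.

-3

Consecutive displacements -1, +1, -1 scale by a factor of -1 each step.
step 4: -3 + 1 → -2
step 5: -2 − 1 → -3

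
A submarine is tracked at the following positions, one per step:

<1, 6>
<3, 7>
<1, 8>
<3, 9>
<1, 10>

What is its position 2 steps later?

The first coordinate repeats the cycle [1, 3] with period 2; step 6 mod 2 = 0, giving 1.
The second coordinate changes by +1 each step, so at step 6 it is 6 + 6·(1) = 12.

<1, 12>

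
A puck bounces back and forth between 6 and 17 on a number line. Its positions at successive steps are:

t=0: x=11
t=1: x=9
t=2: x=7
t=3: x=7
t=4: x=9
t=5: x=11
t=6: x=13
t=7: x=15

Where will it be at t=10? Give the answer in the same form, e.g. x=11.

The value travels 2 per step and bounces off the walls at 6 and 17.
  step 8: 15 → 17
  step 9: 17 → 15
  step 10: 15 → 13

x=13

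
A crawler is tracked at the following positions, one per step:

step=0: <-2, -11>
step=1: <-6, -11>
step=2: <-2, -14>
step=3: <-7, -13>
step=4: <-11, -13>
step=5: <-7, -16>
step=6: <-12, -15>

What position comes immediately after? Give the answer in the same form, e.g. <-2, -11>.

The moves between consecutive positions are <-4, +0>, <+4, -3>, <-5, +1>, <-4, +0>, <+4, -3>, <-5, +1>; they repeat the 3-cycle [<-4, +0>, <+4, -3>, <-5, +1>].
step 7: apply <-4, +0> → <-16, -15>

<-16, -15>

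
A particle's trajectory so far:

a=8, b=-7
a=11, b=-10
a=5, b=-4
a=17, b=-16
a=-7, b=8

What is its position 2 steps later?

a=-55, b=56

Consecutive displacements (+3, -3), (-6, +6), (+12, -12), (-24, +24) scale by a factor of -2 each step.
step 5: a=-7, b=8 + (+48, -48) → a=41, b=-40
step 6: a=41, b=-40 + (-96, +96) → a=-55, b=56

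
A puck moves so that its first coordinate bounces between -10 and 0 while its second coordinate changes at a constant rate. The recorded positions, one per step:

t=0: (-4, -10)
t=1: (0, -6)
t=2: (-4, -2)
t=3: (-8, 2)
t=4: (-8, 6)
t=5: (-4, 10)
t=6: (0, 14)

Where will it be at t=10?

The first coordinate reflects between -10 and 0, moving 4 per step.
  step 7: 0 → -4
  step 8: -4 → -8
  step 9: -8 → -8
  step 10: -8 → -4
The second coordinate changes by +4 each step: at step 10 it is 30.

(-4, 30)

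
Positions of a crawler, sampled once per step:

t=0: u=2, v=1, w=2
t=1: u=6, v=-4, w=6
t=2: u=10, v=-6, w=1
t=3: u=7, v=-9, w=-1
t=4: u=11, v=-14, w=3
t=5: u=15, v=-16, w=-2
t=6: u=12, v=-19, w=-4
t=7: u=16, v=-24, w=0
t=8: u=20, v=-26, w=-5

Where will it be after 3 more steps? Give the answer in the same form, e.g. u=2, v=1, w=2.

u=25, v=-36, w=-8

Step-to-step displacements: (+4,-5,+4), (+4,-2,-5), (-3,-3,-2), (+4,-5,+4), (+4,-2,-5), (-3,-3,-2), (+4,-5,+4), (+4,-2,-5) — a repeating cycle of length 3.
step 9: apply (-3,-3,-2) → u=17, v=-29, w=-7
step 10: apply (+4,-5,+4) → u=21, v=-34, w=-3
step 11: apply (+4,-2,-5) → u=25, v=-36, w=-8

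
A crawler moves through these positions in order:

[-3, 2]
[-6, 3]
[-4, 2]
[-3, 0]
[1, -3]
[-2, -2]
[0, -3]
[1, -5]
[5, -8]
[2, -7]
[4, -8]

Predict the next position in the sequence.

The moves between consecutive positions are [-3, +1], [+2, -1], [+1, -2], [+4, -3], [-3, +1], [+2, -1], [+1, -2], [+4, -3], [-3, +1], [+2, -1]; they repeat the 4-cycle [[-3, +1], [+2, -1], [+1, -2], [+4, -3]].
step 11: apply [+1, -2] → [5, -10]

[5, -10]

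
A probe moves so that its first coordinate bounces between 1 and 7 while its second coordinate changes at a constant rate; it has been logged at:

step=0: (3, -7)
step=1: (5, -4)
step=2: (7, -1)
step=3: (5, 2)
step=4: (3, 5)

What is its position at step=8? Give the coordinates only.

The first coordinate reflects between 1 and 7, moving 2 per step.
  step 5: 3 → 1
  step 6: 1 → 3
  step 7: 3 → 5
  step 8: 5 → 7
The second coordinate changes by +3 each step: at step 8 it is 17.

(7, 17)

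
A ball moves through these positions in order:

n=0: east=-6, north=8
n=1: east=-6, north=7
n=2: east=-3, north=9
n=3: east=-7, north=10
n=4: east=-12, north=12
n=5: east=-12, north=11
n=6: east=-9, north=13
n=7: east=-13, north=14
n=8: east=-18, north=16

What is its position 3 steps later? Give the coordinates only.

east=-19, north=18

Differencing gives (+0, -1), (+3, +2), (-4, +1), (-5, +2), (+0, -1), (+3, +2), (-4, +1), (-5, +2). This is the pattern (+0, -1), (+3, +2), (-4, +1), (-5, +2) repeated.
step 9: apply (+0, -1) → east=-18, north=15
step 10: apply (+3, +2) → east=-15, north=17
step 11: apply (-4, +1) → east=-19, north=18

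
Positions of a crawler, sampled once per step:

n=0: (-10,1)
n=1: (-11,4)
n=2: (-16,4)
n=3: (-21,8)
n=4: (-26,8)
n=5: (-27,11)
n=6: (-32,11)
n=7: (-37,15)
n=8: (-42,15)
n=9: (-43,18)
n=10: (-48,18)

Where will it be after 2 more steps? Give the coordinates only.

(-58,22)

Differencing gives (-1,+3), (-5,+0), (-5,+4), (-5,+0), (-1,+3), (-5,+0), (-5,+4), (-5,+0), (-1,+3), (-5,+0). This is the pattern (-1,+3), (-5,+0), (-5,+4), (-5,+0) repeated.
step 11: apply (-5,+4) → (-53,22)
step 12: apply (-5,+0) → (-58,22)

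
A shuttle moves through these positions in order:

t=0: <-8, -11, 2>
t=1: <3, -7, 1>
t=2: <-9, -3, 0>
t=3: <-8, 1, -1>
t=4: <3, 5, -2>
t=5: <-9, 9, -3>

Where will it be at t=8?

<-9, 21, -6>

First: cycles through -8, 3, -9 every 3 steps. Step 8 lands at position 2 of the cycle → -9.
Second: linear, +4 per step → 21 at step 8.
Third: linear, -1 per step → -6 at step 8.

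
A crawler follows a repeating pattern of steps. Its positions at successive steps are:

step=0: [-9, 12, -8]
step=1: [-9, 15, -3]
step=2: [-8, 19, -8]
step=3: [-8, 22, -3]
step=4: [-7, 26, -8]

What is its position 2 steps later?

The moves between consecutive positions are [+0, +3, +5], [+1, +4, -5], [+0, +3, +5], [+1, +4, -5]; they repeat the 2-cycle [[+0, +3, +5], [+1, +4, -5]].
step 5: apply [+0, +3, +5] → [-7, 29, -3]
step 6: apply [+1, +4, -5] → [-6, 33, -8]

[-6, 33, -8]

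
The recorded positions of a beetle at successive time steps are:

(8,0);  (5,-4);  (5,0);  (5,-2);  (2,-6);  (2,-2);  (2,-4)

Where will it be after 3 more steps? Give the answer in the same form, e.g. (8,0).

Differencing gives (-3,-4), (+0,+4), (+0,-2), (-3,-4), (+0,+4), (+0,-2). This is the pattern (-3,-4), (+0,+4), (+0,-2) repeated.
step 7: apply (-3,-4) → (-1,-8)
step 8: apply (+0,+4) → (-1,-4)
step 9: apply (+0,-2) → (-1,-6)

(-1,-6)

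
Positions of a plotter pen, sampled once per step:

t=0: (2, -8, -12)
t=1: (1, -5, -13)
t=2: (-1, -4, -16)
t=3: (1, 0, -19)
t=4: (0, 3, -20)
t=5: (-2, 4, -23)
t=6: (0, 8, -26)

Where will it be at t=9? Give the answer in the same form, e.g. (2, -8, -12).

(-1, 16, -33)

Step-to-step displacements: (-1, +3, -1), (-2, +1, -3), (+2, +4, -3), (-1, +3, -1), (-2, +1, -3), (+2, +4, -3) — a repeating cycle of length 3.
step 7: apply (-1, +3, -1) → (-1, 11, -27)
step 8: apply (-2, +1, -3) → (-3, 12, -30)
step 9: apply (+2, +4, -3) → (-1, 16, -33)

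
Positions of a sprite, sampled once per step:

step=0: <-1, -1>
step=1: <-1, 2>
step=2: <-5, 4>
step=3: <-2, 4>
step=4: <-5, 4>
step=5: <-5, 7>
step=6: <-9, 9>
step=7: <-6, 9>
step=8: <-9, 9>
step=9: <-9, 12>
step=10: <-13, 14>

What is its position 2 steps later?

Step-to-step displacements: <+0, +3>, <-4, +2>, <+3, +0>, <-3, +0>, <+0, +3>, <-4, +2>, <+3, +0>, <-3, +0>, <+0, +3>, <-4, +2> — a repeating cycle of length 4.
step 11: apply <+3, +0> → <-10, 14>
step 12: apply <-3, +0> → <-13, 14>

<-13, 14>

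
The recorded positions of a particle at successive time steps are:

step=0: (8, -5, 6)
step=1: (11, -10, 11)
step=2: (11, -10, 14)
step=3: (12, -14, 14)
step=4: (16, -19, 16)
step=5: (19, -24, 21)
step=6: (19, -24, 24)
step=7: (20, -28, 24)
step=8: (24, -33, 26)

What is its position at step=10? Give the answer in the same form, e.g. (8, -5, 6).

(27, -38, 34)

Differencing gives (+3, -5, +5), (+0, +0, +3), (+1, -4, +0), (+4, -5, +2), (+3, -5, +5), (+0, +0, +3), (+1, -4, +0), (+4, -5, +2). This is the pattern (+3, -5, +5), (+0, +0, +3), (+1, -4, +0), (+4, -5, +2) repeated.
step 9: apply (+3, -5, +5) → (27, -38, 31)
step 10: apply (+0, +0, +3) → (27, -38, 34)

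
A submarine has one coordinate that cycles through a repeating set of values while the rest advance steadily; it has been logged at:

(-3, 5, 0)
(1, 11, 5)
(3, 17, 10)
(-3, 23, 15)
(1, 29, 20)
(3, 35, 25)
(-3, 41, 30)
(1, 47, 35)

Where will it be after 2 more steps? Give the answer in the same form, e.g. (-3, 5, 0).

(-3, 59, 45)

The first coordinate repeats the cycle [-3, 1, 3] with period 3; step 9 mod 3 = 0, giving -3.
The second coordinate changes by +6 each step, so at step 9 it is 5 + 9·(6) = 59.
The third coordinate changes by +5 each step, so at step 9 it is 0 + 9·(5) = 45.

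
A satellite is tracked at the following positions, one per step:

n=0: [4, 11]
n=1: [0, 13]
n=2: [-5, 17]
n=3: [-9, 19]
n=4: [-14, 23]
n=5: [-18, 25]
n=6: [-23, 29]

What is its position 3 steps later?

The moves between consecutive positions are [-4, +2], [-5, +4], [-4, +2], [-5, +4], [-4, +2], [-5, +4]; they repeat the 2-cycle [[-4, +2], [-5, +4]].
step 7: apply [-4, +2] → [-27, 31]
step 8: apply [-5, +4] → [-32, 35]
step 9: apply [-4, +2] → [-36, 37]

[-36, 37]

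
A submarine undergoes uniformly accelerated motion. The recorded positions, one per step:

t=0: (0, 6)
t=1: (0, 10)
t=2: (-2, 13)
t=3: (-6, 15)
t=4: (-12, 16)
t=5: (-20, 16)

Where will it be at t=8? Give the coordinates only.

(-56, 10)

First differences are (+0, +4), (-2, +3), (-4, +2), (-6, +1), (-8, +0); their common second difference is (-2, -1) (constant acceleration).
step 6: (-20, 16) + (-10, -1) → (-30, 15)
step 7: (-30, 15) + (-12, -2) → (-42, 13)
step 8: (-42, 13) + (-14, -3) → (-56, 10)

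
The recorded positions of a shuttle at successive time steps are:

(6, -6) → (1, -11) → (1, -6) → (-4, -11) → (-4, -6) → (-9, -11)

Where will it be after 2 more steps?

The moves between consecutive positions are (-5, -5), (+0, +5), (-5, -5), (+0, +5), (-5, -5); they repeat the 2-cycle [(-5, -5), (+0, +5)].
step 6: apply (+0, +5) → (-9, -6)
step 7: apply (-5, -5) → (-14, -11)

(-14, -11)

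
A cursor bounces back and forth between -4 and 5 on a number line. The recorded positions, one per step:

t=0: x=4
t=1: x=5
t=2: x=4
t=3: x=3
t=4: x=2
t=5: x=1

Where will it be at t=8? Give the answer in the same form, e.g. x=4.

x=-2

The value reflects between -4 and 5, moving 1 per step.
  step 6: 1 → 0
  step 7: 0 → -1
  step 8: -1 → -2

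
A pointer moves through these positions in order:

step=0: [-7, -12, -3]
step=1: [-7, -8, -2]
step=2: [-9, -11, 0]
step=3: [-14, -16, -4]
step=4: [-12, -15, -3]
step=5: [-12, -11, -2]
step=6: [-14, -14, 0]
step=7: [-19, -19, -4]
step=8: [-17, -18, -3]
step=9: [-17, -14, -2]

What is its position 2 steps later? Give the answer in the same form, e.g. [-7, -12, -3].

The moves between consecutive positions are [+0, +4, +1], [-2, -3, +2], [-5, -5, -4], [+2, +1, +1], [+0, +4, +1], [-2, -3, +2], [-5, -5, -4], [+2, +1, +1], [+0, +4, +1]; they repeat the 4-cycle [[+0, +4, +1], [-2, -3, +2], [-5, -5, -4], [+2, +1, +1]].
step 10: apply [-2, -3, +2] → [-19, -17, 0]
step 11: apply [-5, -5, -4] → [-24, -22, -4]

[-24, -22, -4]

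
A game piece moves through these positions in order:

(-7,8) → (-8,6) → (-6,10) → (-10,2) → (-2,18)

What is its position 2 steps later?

The jumps are (-1,-2), (+2,+4), (-4,-8), (+8,+16) — a geometric progression with ratio -2.
step 5: (-2,18) + (-16,-32) → (-18,-14)
step 6: (-18,-14) + (+32,+64) → (14,50)

(14,50)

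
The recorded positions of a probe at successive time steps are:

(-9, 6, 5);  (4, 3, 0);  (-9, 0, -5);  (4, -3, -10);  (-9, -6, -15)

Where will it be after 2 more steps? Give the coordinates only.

(-9, -12, -25)

The first coordinate repeats the cycle [-9, 4] with period 2; step 6 mod 2 = 0, giving -9.
The second coordinate changes by -3 each step, so at step 6 it is 6 + 6·(-3) = -12.
The third coordinate changes by -5 each step, so at step 6 it is 5 + 6·(-5) = -25.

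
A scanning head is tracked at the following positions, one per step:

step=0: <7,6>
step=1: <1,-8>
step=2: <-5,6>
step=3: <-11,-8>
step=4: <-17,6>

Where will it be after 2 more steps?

The first coordinate changes by -6 each step, so at step 6 it is 7 + 6·(-6) = -29.
The second coordinate repeats the cycle [6, -8] with period 2; step 6 mod 2 = 0, giving 6.

<-29,6>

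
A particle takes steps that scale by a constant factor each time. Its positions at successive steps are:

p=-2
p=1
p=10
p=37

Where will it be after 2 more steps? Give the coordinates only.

p=361

Step-to-step displacements: +3, +9, +27; each is 3× the previous.
step 4: 37 + 81 → p=118
step 5: 118 + 243 → p=361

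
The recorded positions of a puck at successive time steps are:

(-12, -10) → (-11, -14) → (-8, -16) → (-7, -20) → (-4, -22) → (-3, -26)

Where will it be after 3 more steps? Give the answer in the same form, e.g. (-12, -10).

(4, -34)

The moves between consecutive positions are (+1, -4), (+3, -2), (+1, -4), (+3, -2), (+1, -4); they repeat the 2-cycle [(+1, -4), (+3, -2)].
step 6: apply (+3, -2) → (0, -28)
step 7: apply (+1, -4) → (1, -32)
step 8: apply (+3, -2) → (4, -34)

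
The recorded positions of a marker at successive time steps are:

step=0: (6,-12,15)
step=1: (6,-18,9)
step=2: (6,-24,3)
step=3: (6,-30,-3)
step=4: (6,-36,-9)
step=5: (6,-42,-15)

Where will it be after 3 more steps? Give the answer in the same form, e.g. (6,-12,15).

(6,-60,-33)

Constant displacement of (+0,-6,-6) per step.
step 6: (6,-42,-15) + (+0,-6,-6) → (6,-48,-21)
step 7: (6,-48,-21) + (+0,-6,-6) → (6,-54,-27)
step 8: (6,-54,-27) + (+0,-6,-6) → (6,-60,-33)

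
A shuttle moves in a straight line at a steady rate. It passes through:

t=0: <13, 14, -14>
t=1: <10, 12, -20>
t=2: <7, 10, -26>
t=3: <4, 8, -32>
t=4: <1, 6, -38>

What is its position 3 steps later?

Constant displacement of <-3, -2, -6> per step.
step 5: <1, 6, -38> + <-3, -2, -6> → <-2, 4, -44>
step 6: <-2, 4, -44> + <-3, -2, -6> → <-5, 2, -50>
step 7: <-5, 2, -50> + <-3, -2, -6> → <-8, 0, -56>

<-8, 0, -56>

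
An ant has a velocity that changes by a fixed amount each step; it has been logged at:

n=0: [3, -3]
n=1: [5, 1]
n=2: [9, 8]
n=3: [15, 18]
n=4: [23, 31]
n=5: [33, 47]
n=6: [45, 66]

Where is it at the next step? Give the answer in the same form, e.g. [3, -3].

Taking differences between consecutive positions: [+2, +4], [+4, +7], [+6, +10], [+8, +13], [+10, +16], [+12, +19]. These grow by [+2, +3] each step.
step 7: [45, 66] + [+14, +22] → [59, 88]

[59, 88]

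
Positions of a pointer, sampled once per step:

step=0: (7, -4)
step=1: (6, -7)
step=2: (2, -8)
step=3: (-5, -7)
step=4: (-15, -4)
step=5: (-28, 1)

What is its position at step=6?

(-44, 8)

First differences are (-1, -3), (-4, -1), (-7, +1), (-10, +3), (-13, +5); their common second difference is (-3, +2) (constant acceleration).
step 6: (-28, 1) + (-16, +7) → (-44, 8)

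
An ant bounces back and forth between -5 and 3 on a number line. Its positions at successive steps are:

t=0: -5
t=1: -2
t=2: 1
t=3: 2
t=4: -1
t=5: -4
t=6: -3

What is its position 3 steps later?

The value travels 3 per step and bounces off the walls at -5 and 3.
  step 7: -3 → 0
  step 8: 0 → 3
  step 9: 3 → 0

0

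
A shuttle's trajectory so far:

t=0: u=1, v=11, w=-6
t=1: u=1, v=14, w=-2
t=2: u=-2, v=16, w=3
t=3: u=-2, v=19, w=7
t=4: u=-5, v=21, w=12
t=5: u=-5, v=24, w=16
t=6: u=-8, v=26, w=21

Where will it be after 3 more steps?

u=-11, v=34, w=34

Differencing gives (+0, +3, +4), (-3, +2, +5), (+0, +3, +4), (-3, +2, +5), (+0, +3, +4), (-3, +2, +5). This is the pattern (+0, +3, +4), (-3, +2, +5) repeated.
step 7: apply (+0, +3, +4) → u=-8, v=29, w=25
step 8: apply (-3, +2, +5) → u=-11, v=31, w=30
step 9: apply (+0, +3, +4) → u=-11, v=34, w=34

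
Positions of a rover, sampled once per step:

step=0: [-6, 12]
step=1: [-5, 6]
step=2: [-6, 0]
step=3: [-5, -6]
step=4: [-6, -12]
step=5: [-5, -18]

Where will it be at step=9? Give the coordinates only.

[-5, -42]

First: cycles through -6, -5 every 2 steps. Step 9 lands at position 1 of the cycle → -5.
Second: linear, -6 per step → -42 at step 9.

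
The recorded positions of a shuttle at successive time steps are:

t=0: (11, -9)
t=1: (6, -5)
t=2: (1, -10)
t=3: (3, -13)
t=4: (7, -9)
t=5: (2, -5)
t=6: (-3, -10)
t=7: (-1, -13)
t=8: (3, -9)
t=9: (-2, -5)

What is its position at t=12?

(-1, -9)

The moves between consecutive positions are (-5, +4), (-5, -5), (+2, -3), (+4, +4), (-5, +4), (-5, -5), (+2, -3), (+4, +4), (-5, +4); they repeat the 4-cycle [(-5, +4), (-5, -5), (+2, -3), (+4, +4)].
step 10: apply (-5, -5) → (-7, -10)
step 11: apply (+2, -3) → (-5, -13)
step 12: apply (+4, +4) → (-1, -9)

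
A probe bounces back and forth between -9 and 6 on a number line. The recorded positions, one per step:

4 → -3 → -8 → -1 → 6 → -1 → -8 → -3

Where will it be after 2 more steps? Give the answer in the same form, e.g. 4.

1

The value reflects between -9 and 6, moving 7 per step.
  step 8: -3 → 4
  step 9: 4 → 1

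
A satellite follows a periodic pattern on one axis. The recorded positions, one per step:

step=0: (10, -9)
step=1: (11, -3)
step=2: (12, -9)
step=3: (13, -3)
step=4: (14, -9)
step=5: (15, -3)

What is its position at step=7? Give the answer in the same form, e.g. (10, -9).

(17, -3)

The first coordinate changes by +1 each step, so at step 7 it is 10 + 7·(1) = 17.
The second coordinate repeats the cycle [-9, -3] with period 2; step 7 mod 2 = 1, giving -3.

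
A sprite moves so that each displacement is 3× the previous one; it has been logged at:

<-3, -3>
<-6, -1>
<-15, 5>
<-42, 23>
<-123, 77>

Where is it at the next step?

<-366, 239>

Step-to-step displacements: <-3, +2>, <-9, +6>, <-27, +18>, <-81, +54>; each is 3× the previous.
step 5: <-123, 77> + <-243, +162> → <-366, 239>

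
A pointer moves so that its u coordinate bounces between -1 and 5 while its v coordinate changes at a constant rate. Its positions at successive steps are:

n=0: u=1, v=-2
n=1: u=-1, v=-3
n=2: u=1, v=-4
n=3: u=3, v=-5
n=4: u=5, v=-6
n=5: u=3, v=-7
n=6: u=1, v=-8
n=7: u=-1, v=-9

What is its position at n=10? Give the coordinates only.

The u coordinate travels 2 per step and bounces off the walls at -1 and 5.
  step 8: -1 → 1
  step 9: 1 → 3
  step 10: 3 → 5
The v coordinate changes by -1 each step: at step 10 it is -12.

u=5, v=-12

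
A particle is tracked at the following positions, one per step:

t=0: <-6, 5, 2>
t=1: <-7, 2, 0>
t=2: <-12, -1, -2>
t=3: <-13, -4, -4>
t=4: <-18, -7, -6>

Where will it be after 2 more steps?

<-24, -13, -10>

Differencing gives <-1, -3, -2>, <-5, -3, -2>, <-1, -3, -2>, <-5, -3, -2>. This is the pattern <-1, -3, -2>, <-5, -3, -2> repeated.
step 5: apply <-1, -3, -2> → <-19, -10, -8>
step 6: apply <-5, -3, -2> → <-24, -13, -10>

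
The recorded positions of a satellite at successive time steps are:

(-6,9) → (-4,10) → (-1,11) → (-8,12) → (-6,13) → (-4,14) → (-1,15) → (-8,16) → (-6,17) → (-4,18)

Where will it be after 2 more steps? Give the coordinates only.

(-8,20)

First: cycles through -6, -4, -1, -8 every 4 steps. Step 11 lands at position 3 of the cycle → -8.
Second: linear, +1 per step → 20 at step 11.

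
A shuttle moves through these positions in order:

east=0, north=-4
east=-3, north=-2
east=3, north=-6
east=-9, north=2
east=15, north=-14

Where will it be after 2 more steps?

east=63, north=-46

Consecutive displacements (-3, +2), (+6, -4), (-12, +8), (+24, -16) scale by a factor of -2 each step.
step 5: east=15, north=-14 + (-48, +32) → east=-33, north=18
step 6: east=-33, north=18 + (+96, -64) → east=63, north=-46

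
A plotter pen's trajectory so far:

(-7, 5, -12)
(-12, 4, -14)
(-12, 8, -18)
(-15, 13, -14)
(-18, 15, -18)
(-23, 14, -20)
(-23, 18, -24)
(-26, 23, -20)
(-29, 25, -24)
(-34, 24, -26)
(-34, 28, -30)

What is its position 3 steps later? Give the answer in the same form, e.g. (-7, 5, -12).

The moves between consecutive positions are (-5, -1, -2), (+0, +4, -4), (-3, +5, +4), (-3, +2, -4), (-5, -1, -2), (+0, +4, -4), (-3, +5, +4), (-3, +2, -4), (-5, -1, -2), (+0, +4, -4); they repeat the 4-cycle [(-5, -1, -2), (+0, +4, -4), (-3, +5, +4), (-3, +2, -4)].
step 11: apply (-3, +5, +4) → (-37, 33, -26)
step 12: apply (-3, +2, -4) → (-40, 35, -30)
step 13: apply (-5, -1, -2) → (-45, 34, -32)

(-45, 34, -32)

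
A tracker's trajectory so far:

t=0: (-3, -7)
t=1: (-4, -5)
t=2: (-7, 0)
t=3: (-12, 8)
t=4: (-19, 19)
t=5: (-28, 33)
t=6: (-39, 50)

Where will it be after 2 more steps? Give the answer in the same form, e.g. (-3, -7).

(-67, 93)

Taking differences between consecutive positions: (-1, +2), (-3, +5), (-5, +8), (-7, +11), (-9, +14), (-11, +17). These grow by (-2, +3) each step.
step 7: (-39, 50) + (-13, +20) → (-52, 70)
step 8: (-52, 70) + (-15, +23) → (-67, 93)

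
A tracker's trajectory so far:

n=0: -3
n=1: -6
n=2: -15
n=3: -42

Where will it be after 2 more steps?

-366

Consecutive displacements -3, -9, -27 scale by a factor of 3 each step.
step 4: -42 − 81 → -123
step 5: -123 − 243 → -366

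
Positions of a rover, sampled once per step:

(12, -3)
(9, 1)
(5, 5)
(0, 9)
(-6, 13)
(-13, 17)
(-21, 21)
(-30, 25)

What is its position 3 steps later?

(-63, 37)

Successive displacements: (-3, +4), (-4, +4), (-5, +4), (-6, +4), (-7, +4), (-8, +4), (-9, +4) — each changes by (-1, +0).
step 8: (-30, 25) + (-10, +4) → (-40, 29)
step 9: (-40, 29) + (-11, +4) → (-51, 33)
step 10: (-51, 33) + (-12, +4) → (-63, 37)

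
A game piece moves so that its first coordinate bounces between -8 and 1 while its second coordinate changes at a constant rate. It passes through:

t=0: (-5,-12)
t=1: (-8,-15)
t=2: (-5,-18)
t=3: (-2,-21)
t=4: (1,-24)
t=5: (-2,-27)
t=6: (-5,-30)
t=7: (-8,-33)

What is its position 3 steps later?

(1,-42)

The first coordinate reflects between -8 and 1, moving 3 per step.
  step 8: -8 → -5
  step 9: -5 → -2
  step 10: -2 → 1
The second coordinate changes by -3 each step: at step 10 it is -42.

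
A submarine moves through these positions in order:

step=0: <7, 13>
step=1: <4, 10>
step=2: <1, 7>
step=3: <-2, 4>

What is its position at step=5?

<-8, -2>

Constant displacement of <-3, -3> per step.
step 4: <-2, 4> + <-3, -3> → <-5, 1>
step 5: <-5, 1> + <-3, -3> → <-8, -2>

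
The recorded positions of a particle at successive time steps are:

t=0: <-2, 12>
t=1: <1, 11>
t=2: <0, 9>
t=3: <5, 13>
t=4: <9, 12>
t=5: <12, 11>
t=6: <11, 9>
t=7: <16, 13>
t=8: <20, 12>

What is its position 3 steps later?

<27, 13>

The moves between consecutive positions are <+3, -1>, <-1, -2>, <+5, +4>, <+4, -1>, <+3, -1>, <-1, -2>, <+5, +4>, <+4, -1>; they repeat the 4-cycle [<+3, -1>, <-1, -2>, <+5, +4>, <+4, -1>].
step 9: apply <+3, -1> → <23, 11>
step 10: apply <-1, -2> → <22, 9>
step 11: apply <+5, +4> → <27, 13>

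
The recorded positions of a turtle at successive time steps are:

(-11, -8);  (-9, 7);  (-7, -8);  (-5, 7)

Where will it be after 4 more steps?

(3, 7)

The first coordinate changes by +2 each step, so at step 7 it is -11 + 7·(2) = 3.
The second coordinate repeats the cycle [-8, 7] with period 2; step 7 mod 2 = 1, giving 7.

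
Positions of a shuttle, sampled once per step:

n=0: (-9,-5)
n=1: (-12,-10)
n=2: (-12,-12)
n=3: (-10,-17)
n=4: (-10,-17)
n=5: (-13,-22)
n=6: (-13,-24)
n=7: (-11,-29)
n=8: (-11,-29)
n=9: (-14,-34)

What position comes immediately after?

(-14,-36)

Step-to-step displacements: (-3,-5), (+0,-2), (+2,-5), (+0,+0), (-3,-5), (+0,-2), (+2,-5), (+0,+0), (-3,-5) — a repeating cycle of length 4.
step 10: apply (+0,-2) → (-14,-36)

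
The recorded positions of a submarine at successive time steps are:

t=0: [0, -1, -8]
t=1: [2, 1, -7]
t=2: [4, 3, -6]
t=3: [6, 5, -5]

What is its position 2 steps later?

Each step adds [+2, +2, +1] to the position.
step 4: [6, 5, -5] + [+2, +2, +1] → [8, 7, -4]
step 5: [8, 7, -4] + [+2, +2, +1] → [10, 9, -3]

[10, 9, -3]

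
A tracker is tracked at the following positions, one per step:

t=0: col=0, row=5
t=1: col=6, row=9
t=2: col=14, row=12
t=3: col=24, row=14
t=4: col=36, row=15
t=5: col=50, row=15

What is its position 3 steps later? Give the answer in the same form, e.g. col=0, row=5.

col=104, row=9

Successive displacements: (+6, +4), (+8, +3), (+10, +2), (+12, +1), (+14, +0) — each changes by (+2, -1).
step 6: col=50, row=15 + (+16, -1) → col=66, row=14
step 7: col=66, row=14 + (+18, -2) → col=84, row=12
step 8: col=84, row=12 + (+20, -3) → col=104, row=9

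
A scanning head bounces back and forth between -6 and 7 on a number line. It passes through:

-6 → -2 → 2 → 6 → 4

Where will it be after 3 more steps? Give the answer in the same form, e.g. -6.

-4

The value travels 4 per step and bounces off the walls at -6 and 7.
  step 5: 4 → 0
  step 6: 0 → -4
  step 7: -4 → -4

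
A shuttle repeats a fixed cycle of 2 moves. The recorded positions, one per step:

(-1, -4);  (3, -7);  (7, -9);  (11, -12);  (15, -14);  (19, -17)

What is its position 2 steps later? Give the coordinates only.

Differencing gives (+4, -3), (+4, -2), (+4, -3), (+4, -2), (+4, -3). This is the pattern (+4, -3), (+4, -2) repeated.
step 6: apply (+4, -2) → (23, -19)
step 7: apply (+4, -3) → (27, -22)

(27, -22)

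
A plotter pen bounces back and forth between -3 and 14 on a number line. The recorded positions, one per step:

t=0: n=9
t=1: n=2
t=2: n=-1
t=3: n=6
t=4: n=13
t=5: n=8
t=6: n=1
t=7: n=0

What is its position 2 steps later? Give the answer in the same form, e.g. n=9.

n=14

The value reflects between -3 and 14, moving 7 per step.
  step 8: 0 → 7
  step 9: 7 → 14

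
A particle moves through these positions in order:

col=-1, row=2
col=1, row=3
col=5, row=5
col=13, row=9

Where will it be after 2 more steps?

Step-to-step displacements: (+2,+1), (+4,+2), (+8,+4); each is 2× the previous.
step 4: col=13, row=9 + (+16,+8) → col=29, row=17
step 5: col=29, row=17 + (+32,+16) → col=61, row=33

col=61, row=33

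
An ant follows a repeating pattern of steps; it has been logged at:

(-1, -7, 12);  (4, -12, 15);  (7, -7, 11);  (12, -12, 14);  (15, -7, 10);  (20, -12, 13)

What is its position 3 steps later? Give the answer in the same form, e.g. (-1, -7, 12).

(31, -7, 8)

Differencing gives (+5, -5, +3), (+3, +5, -4), (+5, -5, +3), (+3, +5, -4), (+5, -5, +3). This is the pattern (+5, -5, +3), (+3, +5, -4) repeated.
step 6: apply (+3, +5, -4) → (23, -7, 9)
step 7: apply (+5, -5, +3) → (28, -12, 12)
step 8: apply (+3, +5, -4) → (31, -7, 8)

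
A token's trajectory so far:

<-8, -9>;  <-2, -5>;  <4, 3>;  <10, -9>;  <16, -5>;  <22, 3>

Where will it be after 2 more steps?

The first coordinate changes by +6 each step, so at step 7 it is -8 + 7·(6) = 34.
The second coordinate repeats the cycle [-9, -5, 3] with period 3; step 7 mod 3 = 1, giving -5.

<34, -5>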